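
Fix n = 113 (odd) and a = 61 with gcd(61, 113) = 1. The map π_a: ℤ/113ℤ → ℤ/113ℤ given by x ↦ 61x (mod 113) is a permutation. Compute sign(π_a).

+1

Orbit of 8 under x↦61x: [8, 36, 49, 51, 60, 44, 85]… (length divides ord_113(61)).
Decompose π into cycles: lengths [56, 56, 1] (3 cycles, including the fixed point 0).
3 cycles on 113: each ℓ→(−1)^(ℓ−1), product (−1)^110 = +1.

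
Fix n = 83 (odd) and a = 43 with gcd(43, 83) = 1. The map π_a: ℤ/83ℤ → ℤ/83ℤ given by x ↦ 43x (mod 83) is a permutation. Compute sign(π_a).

-1

Trace 10: π^k(10) = [10, 15, 64, 13, 61, 50, 75] for k=0..6.
Cycle lengths of π_43 on ℤ/83ℤ: [82, 1]; 2 cycles in total.
2 cycles on 83: each ℓ→(−1)^(ℓ−1), product (−1)^81 = -1.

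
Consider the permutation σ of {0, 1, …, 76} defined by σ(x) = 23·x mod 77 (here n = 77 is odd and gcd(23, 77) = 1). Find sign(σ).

+1

Start at x=67: 67 → 1 → 23 → 67 (one orbit).
33 cycles of lengths [3, 3, 3, 3, 3, 3, 3, 3, 3, 3, 3, 3, 3, 3, 3, 3, 3, 3, 3, 3, 3, 3, 1, 1, 1, 1, 1, 1, 1, 1, 1, 1, 1].
Σ(ℓ_i−1) = 77−33 = 44; sign = (−1)^44 = +1.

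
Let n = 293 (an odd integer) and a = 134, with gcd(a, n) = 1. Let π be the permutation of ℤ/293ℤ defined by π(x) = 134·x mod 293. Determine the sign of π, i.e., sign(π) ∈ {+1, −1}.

Orbit of 291 under x↦134x: [291, 25, 127, 24, 286, 234, 5]… (length divides ord_293(134)).
Cycle type of π: 292 + 1; total 2 cycles.
n − c = 293 − 2 = 291; sign = (−1)^291 = -1.
The Jacobi symbol (134|293) = -1 (Zolotarev) agrees.

-1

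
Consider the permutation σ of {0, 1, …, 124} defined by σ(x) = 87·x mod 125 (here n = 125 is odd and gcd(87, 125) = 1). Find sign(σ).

-1

Orbit of 78 under x↦87x: [78, 36, 7, 109, 108, 21, 77]… (length divides ord_125(87)).
Cycle lengths of π_87 on ℤ/125ℤ: [100, 20, 4, 1]; 4 cycles in total.
125 − 4 = 121 transpositions; sign(π) = (−1)^121 = -1.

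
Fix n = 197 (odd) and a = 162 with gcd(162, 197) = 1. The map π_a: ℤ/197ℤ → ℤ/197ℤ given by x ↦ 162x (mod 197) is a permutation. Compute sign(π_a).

-1

Orbit of 49 under x↦162x: [49, 58, 137, 130, 178, 74, 168]… (length divides ord_197(162)).
Decompose π into cycles: lengths [196, 1] (2 cycles, including the fixed point 0).
2 cycles on 197: each ℓ→(−1)^(ℓ−1), product (−1)^195 = -1.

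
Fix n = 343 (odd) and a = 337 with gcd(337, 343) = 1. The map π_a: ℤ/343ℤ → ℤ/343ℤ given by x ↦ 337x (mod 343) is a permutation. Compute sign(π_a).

+1

Orbit of 281 under x↦337x: [281, 29, 169, 15, 253, 197, 190]… (length divides ord_343(337)).
The orbit structure of x ↦ 337x mod 343: 19 orbits of sizes [49, 49, 49, 49, 49, 49, 7, 7, 7, 7, 7, 7, 1, 1, 1, 1, 1, 1, 1].
19 cycles on 343: each ℓ→(−1)^(ℓ−1), product (−1)^324 = +1.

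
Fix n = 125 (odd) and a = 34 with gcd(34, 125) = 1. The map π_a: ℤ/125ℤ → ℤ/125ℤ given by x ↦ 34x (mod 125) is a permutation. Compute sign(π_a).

Trace 89: π^k(89) = [89, 26, 9, 56, 29, 111, 24] for k=0..6.
Cycle lengths of π_34 on ℤ/125ℤ: [50, 50, 10, 10, 2, 2, 1]; 7 cycles in total.
125 − 7 = 118 transpositions; sign(π) = (−1)^118 = +1.

+1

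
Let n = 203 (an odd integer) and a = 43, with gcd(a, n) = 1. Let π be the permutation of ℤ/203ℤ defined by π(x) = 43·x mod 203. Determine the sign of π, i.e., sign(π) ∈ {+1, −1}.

-1

Trace 197: π^k(197) = [197, 148, 71, 8, 141, 176, 57] for k=0..6.
π_43 has 14 disjoint cycles with lengths [28, 28, 28, 28, 28, 28, 28, 1, 1, 1, 1, 1, 1, 1] on {0,…,202}.
With 14 cycles on 203 points, sign = (−1)^{203−14} = -1.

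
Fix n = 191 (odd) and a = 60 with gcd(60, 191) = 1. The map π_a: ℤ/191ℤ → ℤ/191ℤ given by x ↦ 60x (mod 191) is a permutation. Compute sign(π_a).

Orbit of 9 under x↦60x: [9, 158, 121, 2, 120, 133, 149]… (length divides ord_191(60)).
π_60 has 3 disjoint cycles with lengths [95, 95, 1] on {0,…,190}.
n − c = 191 − 3 = 188; sign = (−1)^188 = +1.
(60|191)_J = +1 (Zolotarev's lemma cross-check).

+1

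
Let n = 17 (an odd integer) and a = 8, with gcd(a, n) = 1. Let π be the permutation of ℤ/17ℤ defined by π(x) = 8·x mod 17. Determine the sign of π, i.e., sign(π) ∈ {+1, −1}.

+1

Start at x=15: 15 → 1 → 8 → 13 → 2 → 16 → 9 → … (one orbit).
π_8 has 3 disjoint cycles with lengths [8, 8, 1] on {0,…,16}.
n − c = 17 − 3 = 14; sign = (−1)^14 = +1.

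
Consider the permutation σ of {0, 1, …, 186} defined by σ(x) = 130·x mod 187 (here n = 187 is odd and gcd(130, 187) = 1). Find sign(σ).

Orbit of 3 under x↦130x: [3, 16, 23, 185, 114, 47, 126]… (length divides ord_187(130)).
6 cycles of lengths [80, 80, 16, 5, 5, 1].
sign(π) = (−1)^{n − #cycles} = (−1)^{187−6} = (−1)^181 = -1.
Check: (130/187) = -1 by Zolotarev.

-1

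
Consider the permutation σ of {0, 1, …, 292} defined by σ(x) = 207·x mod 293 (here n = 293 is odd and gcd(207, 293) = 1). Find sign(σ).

-1

Start at x=166: 166 → 81 → 66 → 184 → 291 → 172 → 151 → … (one orbit).
Cycle type of π: 292 + 1; total 2 cycles.
2 cycles on 293: each ℓ→(−1)^(ℓ−1), product (−1)^291 = -1.
The Jacobi symbol (207|293) = -1 (Zolotarev) agrees.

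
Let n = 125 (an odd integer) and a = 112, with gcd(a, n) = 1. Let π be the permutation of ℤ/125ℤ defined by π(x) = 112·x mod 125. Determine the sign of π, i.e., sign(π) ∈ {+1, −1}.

-1

Trace 106: π^k(106) = [106, 122, 39, 118, 91, 67, 4] for k=0..6.
4 cycles of lengths [100, 20, 4, 1].
n − c = 125 − 4 = 121; sign = (−1)^121 = -1.
Check: (112/125) = -1 by Zolotarev.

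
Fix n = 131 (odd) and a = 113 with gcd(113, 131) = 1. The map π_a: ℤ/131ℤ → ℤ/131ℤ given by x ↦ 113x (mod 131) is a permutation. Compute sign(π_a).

+1

Trace 1: π^k(1) = [1, 113, 62, 63, 45, 107, 39] for k=0..6.
Cycle lengths of π_113 on ℤ/131ℤ: [13, 13, 13, 13, 13, 13, 13, 13, 13, 13, 1]; 11 cycles in total.
sign(π) = (−1)^{n − #cycles} = (−1)^{131−11} = (−1)^120 = +1.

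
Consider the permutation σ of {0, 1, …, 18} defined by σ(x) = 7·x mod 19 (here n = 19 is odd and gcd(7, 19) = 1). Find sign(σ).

+1

Start at x=1: 1 → 7 → 11 → 1 (one orbit).
7 cycles of lengths [3, 3, 3, 3, 3, 3, 1].
7 cycles on 19: each ℓ→(−1)^(ℓ−1), product (−1)^12 = +1.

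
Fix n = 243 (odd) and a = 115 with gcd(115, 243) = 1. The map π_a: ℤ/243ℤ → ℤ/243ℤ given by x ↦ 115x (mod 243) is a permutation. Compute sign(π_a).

+1

Trace 49: π^k(49) = [49, 46, 187, 121, 64, 70, 31] for k=0..6.
Cycle type of π: 81×2 + 27×2 + 9×2 + 3×2 + 1×3; total 11 cycles.
243 − 11 = 232 transpositions; sign(π) = (−1)^232 = +1.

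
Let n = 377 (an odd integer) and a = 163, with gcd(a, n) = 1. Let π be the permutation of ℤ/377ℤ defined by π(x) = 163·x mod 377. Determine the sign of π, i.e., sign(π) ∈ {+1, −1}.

+1

Orbit of 51 under x↦163x: [51, 19, 81, 8, 173, 301, 53]… (length divides ord_377(163)).
π_163 has 7 disjoint cycles with lengths [84, 84, 84, 84, 28, 12, 1] on {0,…,376}.
sign(π) = (−1)^{n − #cycles} = (−1)^{377−7} = (−1)^370 = +1.
Zolotarev: (163|377) = +1, matching the cycle-count sign.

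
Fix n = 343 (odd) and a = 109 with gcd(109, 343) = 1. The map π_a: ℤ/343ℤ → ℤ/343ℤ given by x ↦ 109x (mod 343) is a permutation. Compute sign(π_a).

+1

Orbit of 60 under x↦109x: [60, 23, 106, 235, 233, 15, 263]… (length divides ord_343(109)).
Decompose π into cycles: lengths [147, 147, 21, 21, 3, 3, 1] (7 cycles, including the fixed point 0).
Σ(ℓ_i−1) = 343−7 = 336; sign = (−1)^336 = +1.
Via Zolotarev, sign(π_{109}) = (109|343) = +1.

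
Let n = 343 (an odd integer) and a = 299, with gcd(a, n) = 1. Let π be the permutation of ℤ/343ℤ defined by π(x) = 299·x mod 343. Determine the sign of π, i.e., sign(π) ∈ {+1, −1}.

-1

Orbit of 234 under x↦299x: [234, 337, 264, 46, 34, 219, 311]… (length divides ord_343(299)).
Cycle lengths of π_299 on ℤ/343ℤ: [294, 42, 6, 1]; 4 cycles in total.
n − c = 343 − 4 = 339; sign = (−1)^339 = -1.
(299|343)_J = -1 (Zolotarev's lemma cross-check).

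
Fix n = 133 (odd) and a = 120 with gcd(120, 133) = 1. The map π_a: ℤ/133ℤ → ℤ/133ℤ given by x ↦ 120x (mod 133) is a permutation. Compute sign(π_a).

Start at x=106: 106 → 85 → 92 → 1 → 120 → 36 → 64 → … (one orbit).
π_120 has 21 disjoint cycles with lengths [9, 9, 9, 9, 9, 9, 9, 9, 9, 9, 9, 9, 9, 9, 1, 1, 1, 1, 1, 1, 1] on {0,…,132}.
Σ(ℓ_i−1) = 133−21 = 112; sign = (−1)^112 = +1.
Check: (120/133) = +1 by Zolotarev.

+1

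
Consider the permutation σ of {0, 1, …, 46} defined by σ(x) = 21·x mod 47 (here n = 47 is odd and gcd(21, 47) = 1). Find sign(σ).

+1

Orbit of 28 under x↦21x: [28, 24, 34, 9, 1, 21, 18]… (length divides ord_47(21)).
3 cycles of lengths [23, 23, 1].
Σ(ℓ_i−1) = 47−3 = 44; sign = (−1)^44 = +1.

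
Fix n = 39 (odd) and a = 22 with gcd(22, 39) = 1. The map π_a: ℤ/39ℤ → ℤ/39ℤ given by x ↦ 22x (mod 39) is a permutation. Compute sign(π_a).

+1

Start at x=1: 1 → 22 → 16 → 1 (one orbit).
The orbit structure of x ↦ 22x mod 39: 15 orbits of sizes [3, 3, 3, 3, 3, 3, 3, 3, 3, 3, 3, 3, 1, 1, 1].
n − c = 39 − 15 = 24; sign = (−1)^24 = +1.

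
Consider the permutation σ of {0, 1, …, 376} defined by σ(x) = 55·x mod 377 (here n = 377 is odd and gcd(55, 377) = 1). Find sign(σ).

Start at x=79: 79 → 198 → 334 → 274 → 367 → 204 → 287 → … (one orbit).
10 cycles of lengths [84, 84, 84, 84, 28, 3, 3, 3, 3, 1].
sign(π) = (−1)^{n − #cycles} = (−1)^{377−10} = (−1)^367 = -1.
Check: (55/377) = -1 by Zolotarev.

-1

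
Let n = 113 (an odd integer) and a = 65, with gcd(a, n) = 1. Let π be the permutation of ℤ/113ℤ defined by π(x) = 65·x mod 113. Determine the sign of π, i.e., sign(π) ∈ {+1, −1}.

-1

Orbit of 69 under x↦65x: [69, 78, 98, 42, 18, 40, 1]… (length divides ord_113(65)).
8 cycles of lengths [16, 16, 16, 16, 16, 16, 16, 1].
With 8 cycles on 113 points, sign = (−1)^{113−8} = -1.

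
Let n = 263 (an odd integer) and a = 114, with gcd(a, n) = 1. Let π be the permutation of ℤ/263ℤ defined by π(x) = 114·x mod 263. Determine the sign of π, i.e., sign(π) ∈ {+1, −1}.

Trace 173: π^k(173) = [173, 260, 184, 199, 68, 125, 48] for k=0..6.
The orbit structure of x ↦ 114x mod 263: 2 orbits of sizes [262, 1].
2 cycles on 263: each ℓ→(−1)^(ℓ−1), product (−1)^261 = -1.

-1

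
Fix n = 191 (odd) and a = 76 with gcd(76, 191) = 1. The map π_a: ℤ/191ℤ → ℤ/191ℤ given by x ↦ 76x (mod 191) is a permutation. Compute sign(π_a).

-1

Orbit of 91 under x↦76x: [91, 40, 175, 121, 28, 27, 142]… (length divides ord_191(76)).
The orbit structure of x ↦ 76x mod 191: 2 orbits of sizes [190, 1].
n − c = 191 − 2 = 189; sign = (−1)^189 = -1.
(76|191)_J = -1 (Zolotarev's lemma cross-check).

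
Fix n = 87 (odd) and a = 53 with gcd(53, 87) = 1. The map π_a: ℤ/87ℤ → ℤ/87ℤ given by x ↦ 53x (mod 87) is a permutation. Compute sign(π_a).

-1

Trace 7: π^k(7) = [7, 23, 1, 53, 25, 20, 16] for k=0..6.
10 cycles of lengths [14, 14, 14, 14, 7, 7, 7, 7, 2, 1].
With 10 cycles on 87 points, sign = (−1)^{87−10} = -1.
The Jacobi symbol (53|87) = -1 (Zolotarev) agrees.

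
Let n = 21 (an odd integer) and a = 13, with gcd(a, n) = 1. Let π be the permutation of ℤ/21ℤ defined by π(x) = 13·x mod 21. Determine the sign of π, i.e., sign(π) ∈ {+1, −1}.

Orbit of 1 under x↦13x: [1, 13]… (length divides ord_21(13)).
12 cycles of lengths [2, 2, 2, 2, 2, 2, 2, 2, 2, 1, 1, 1].
21 − 12 = 9 transpositions; sign(π) = (−1)^9 = -1.

-1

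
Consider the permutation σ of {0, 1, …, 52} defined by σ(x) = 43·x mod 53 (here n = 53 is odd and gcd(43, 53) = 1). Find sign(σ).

Trace 11: π^k(11) = [11, 49, 40, 24, 25, 15, 9] for k=0..6.
The orbit structure of x ↦ 43x mod 53: 3 orbits of sizes [26, 26, 1].
With 3 cycles on 53 points, sign = (−1)^{53−3} = +1.
(43|53)_J = +1 (Zolotarev's lemma cross-check).

+1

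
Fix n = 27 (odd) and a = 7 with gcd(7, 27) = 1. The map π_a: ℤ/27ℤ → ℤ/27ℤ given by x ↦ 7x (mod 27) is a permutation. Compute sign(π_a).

+1

Orbit of 1 under x↦7x: [1, 7, 22, 19, 25, 13, 10]… (length divides ord_27(7)).
π_7 has 7 disjoint cycles with lengths [9, 9, 3, 3, 1, 1, 1] on {0,…,26}.
With 7 cycles on 27 points, sign = (−1)^{27−7} = +1.
Zolotarev: (7|27) = +1, matching the cycle-count sign.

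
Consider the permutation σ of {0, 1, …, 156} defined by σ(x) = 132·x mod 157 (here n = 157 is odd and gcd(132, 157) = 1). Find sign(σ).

Trace 52: π^k(52) = [52, 113, 1, 132, 154, 75, 9] for k=0..6.
Decompose π into cycles: lengths [39, 39, 39, 39, 1] (5 cycles, including the fixed point 0).
157 − 5 = 152 transpositions; sign(π) = (−1)^152 = +1.

+1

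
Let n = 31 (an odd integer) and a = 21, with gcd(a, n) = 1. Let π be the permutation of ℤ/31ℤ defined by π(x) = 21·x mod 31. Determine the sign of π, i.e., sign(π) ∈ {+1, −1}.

Trace 10: π^k(10) = [10, 24, 8, 13, 25, 29, 20] for k=0..6.
Cycle type of π: 30 + 1; total 2 cycles.
sign(π) = (−1)^{n − #cycles} = (−1)^{31−2} = (−1)^29 = -1.
The Jacobi symbol (21|31) = -1 (Zolotarev) agrees.

-1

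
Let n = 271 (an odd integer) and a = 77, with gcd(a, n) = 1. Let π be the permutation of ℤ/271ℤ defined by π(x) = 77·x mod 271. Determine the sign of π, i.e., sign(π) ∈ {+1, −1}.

Orbit of 106 under x↦77x: [106, 32, 25, 28, 259, 160, 125]… (length divides ord_271(77)).
Cycle type of π: 27×10 + 1; total 11 cycles.
Σ(ℓ_i−1) = 271−11 = 260; sign = (−1)^260 = +1.
Via Zolotarev, sign(π_{77}) = (77|271) = +1.

+1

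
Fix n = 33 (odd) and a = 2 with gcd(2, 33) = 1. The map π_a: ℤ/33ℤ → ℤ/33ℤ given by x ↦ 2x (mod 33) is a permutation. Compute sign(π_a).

Start at x=4: 4 → 8 → 16 → 32 → 31 → 29 → 25 → … (one orbit).
5 cycles of lengths [10, 10, 10, 2, 1].
sign(π) = (−1)^{n − #cycles} = (−1)^{33−5} = (−1)^28 = +1.
(2|33)_J = +1 (Zolotarev's lemma cross-check).

+1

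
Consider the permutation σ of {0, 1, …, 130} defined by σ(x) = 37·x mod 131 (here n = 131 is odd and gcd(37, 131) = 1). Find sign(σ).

-1

Trace 54: π^k(54) = [54, 33, 42, 113, 120, 117, 6] for k=0..6.
Cycle type of π: 130 + 1; total 2 cycles.
2 cycles on 131: each ℓ→(−1)^(ℓ−1), product (−1)^129 = -1.
Check: (37/131) = -1 by Zolotarev.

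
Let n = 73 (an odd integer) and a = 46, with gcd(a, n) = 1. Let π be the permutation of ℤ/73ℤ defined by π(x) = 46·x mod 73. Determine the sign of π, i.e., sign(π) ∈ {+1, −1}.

Start at x=1: 1 → 46 → 72 → 27 → 1 (one orbit).
Cycle lengths of π_46 on ℤ/73ℤ: [4, 4, 4, 4, 4, 4, 4, 4, 4, 4, 4, 4, 4, 4, 4, 4, 4, 4, 1]; 19 cycles in total.
n − c = 73 − 19 = 54; sign = (−1)^54 = +1.

+1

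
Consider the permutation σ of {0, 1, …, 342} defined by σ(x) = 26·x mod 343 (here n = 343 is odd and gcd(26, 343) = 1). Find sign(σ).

Start at x=215: 215 → 102 → 251 → 9 → 234 → 253 → 61 → … (one orbit).
Cycle lengths of π_26 on ℤ/343ℤ: [294, 42, 6, 1]; 4 cycles in total.
343 − 4 = 339 transpositions; sign(π) = (−1)^339 = -1.
Via Zolotarev, sign(π_{26}) = (26|343) = -1.

-1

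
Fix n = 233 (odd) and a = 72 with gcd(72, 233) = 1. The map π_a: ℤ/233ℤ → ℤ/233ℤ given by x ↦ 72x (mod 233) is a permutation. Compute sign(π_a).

Orbit of 219 under x↦72x: [219, 157, 120, 19, 203, 170, 124]… (length divides ord_233(72)).
Decompose π into cycles: lengths [116, 116, 1] (3 cycles, including the fixed point 0).
3 cycles on 233: each ℓ→(−1)^(ℓ−1), product (−1)^230 = +1.
Via Zolotarev, sign(π_{72}) = (72|233) = +1.

+1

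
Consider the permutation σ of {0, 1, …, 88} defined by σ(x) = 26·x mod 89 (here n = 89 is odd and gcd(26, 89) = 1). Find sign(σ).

Trace 1: π^k(1) = [1, 26, 53, 43, 50, 54, 69] for k=0..6.
The orbit structure of x ↦ 26x mod 89: 2 orbits of sizes [88, 1].
Σ(ℓ_i−1) = 89−2 = 87; sign = (−1)^87 = -1.
Via Zolotarev, sign(π_{26}) = (26|89) = -1.

-1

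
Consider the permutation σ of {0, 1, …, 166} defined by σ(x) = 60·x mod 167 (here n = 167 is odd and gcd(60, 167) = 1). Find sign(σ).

-1

Trace 78: π^k(78) = [78, 4, 73, 38, 109, 27, 117] for k=0..6.
The orbit structure of x ↦ 60x mod 167: 2 orbits of sizes [166, 1].
2 cycles on 167: each ℓ→(−1)^(ℓ−1), product (−1)^165 = -1.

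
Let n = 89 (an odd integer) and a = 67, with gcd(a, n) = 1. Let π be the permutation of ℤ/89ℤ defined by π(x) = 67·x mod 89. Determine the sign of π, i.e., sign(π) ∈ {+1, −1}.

Orbit of 64 under x↦67x: [64, 16, 4, 1, 67, 39, 32]… (length divides ord_89(67)).
Cycle lengths of π_67 on ℤ/89ℤ: [11, 11, 11, 11, 11, 11, 11, 11, 1]; 9 cycles in total.
With 9 cycles on 89 points, sign = (−1)^{89−9} = +1.

+1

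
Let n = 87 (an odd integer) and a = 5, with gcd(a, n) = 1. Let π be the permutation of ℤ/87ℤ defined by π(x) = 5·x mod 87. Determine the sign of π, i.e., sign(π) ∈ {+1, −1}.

-1

Orbit of 62 under x↦5x: [62, 49, 71, 7, 35, 1, 5]… (length divides ord_87(5)).
8 cycles of lengths [14, 14, 14, 14, 14, 14, 2, 1].
8 cycles on 87: each ℓ→(−1)^(ℓ−1), product (−1)^79 = -1.
The Jacobi symbol (5|87) = -1 (Zolotarev) agrees.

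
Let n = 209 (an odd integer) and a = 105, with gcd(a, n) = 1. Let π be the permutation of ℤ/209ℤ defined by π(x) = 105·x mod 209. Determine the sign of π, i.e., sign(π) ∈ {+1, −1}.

+1

Orbit of 20 under x↦105x: [20, 10, 5, 107, 158, 79, 144]… (length divides ord_209(105)).
Cycle type of π: 90×2 + 18 + 10 + 1; total 5 cycles.
With 5 cycles on 209 points, sign = (−1)^{209−5} = +1.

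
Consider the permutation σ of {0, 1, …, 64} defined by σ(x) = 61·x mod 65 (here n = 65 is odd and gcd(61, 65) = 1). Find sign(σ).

Trace 1: π^k(1) = [1, 61, 16] for k=0..2.
The orbit structure of x ↦ 61x mod 65: 25 orbits of sizes [3, 3, 3, 3, 3, 3, 3, 3, 3, 3, 3, 3, 3, 3, 3, 3, 3, 3, 3, 3, 1, 1, 1, 1, 1].
With 25 cycles on 65 points, sign = (−1)^{65−25} = +1.
The Jacobi symbol (61|65) = +1 (Zolotarev) agrees.

+1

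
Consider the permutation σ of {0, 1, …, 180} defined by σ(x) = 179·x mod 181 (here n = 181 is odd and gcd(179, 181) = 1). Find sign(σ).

Start at x=140: 140 → 82 → 17 → 147 → 68 → 45 → 91 → … (one orbit).
Cycle type of π: 180 + 1; total 2 cycles.
With 2 cycles on 181 points, sign = (−1)^{181−2} = -1.
Check: (179/181) = -1 by Zolotarev.

-1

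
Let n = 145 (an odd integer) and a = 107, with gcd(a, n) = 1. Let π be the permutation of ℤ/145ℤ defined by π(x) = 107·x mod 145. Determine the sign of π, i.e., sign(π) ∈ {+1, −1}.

-1

Orbit of 103 under x↦107x: [103, 1, 107, 139, 83, 36, 82]… (length divides ord_145(107)).
10 cycles of lengths [28, 28, 28, 28, 7, 7, 7, 7, 4, 1].
10 cycles on 145: each ℓ→(−1)^(ℓ−1), product (−1)^135 = -1.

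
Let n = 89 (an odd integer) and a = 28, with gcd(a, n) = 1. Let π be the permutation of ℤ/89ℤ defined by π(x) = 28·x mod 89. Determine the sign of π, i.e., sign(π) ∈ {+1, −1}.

Start at x=86: 86 → 5 → 51 → 4 → 23 → 21 → 54 → … (one orbit).
π_28 has 2 disjoint cycles with lengths [88, 1] on {0,…,88}.
89 − 2 = 87 transpositions; sign(π) = (−1)^87 = -1.
Zolotarev: (28|89) = -1, matching the cycle-count sign.

-1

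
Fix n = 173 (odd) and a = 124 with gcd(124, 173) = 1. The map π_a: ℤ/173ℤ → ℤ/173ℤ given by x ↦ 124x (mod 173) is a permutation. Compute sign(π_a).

Trace 57: π^k(57) = [57, 148, 14, 6, 52, 47, 119] for k=0..6.
5 cycles of lengths [43, 43, 43, 43, 1].
5 cycles on 173: each ℓ→(−1)^(ℓ−1), product (−1)^168 = +1.
The Jacobi symbol (124|173) = +1 (Zolotarev) agrees.

+1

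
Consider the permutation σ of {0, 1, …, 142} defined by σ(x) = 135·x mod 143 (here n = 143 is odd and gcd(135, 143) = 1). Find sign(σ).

-1

Start at x=135: 135 → 64 → 60 → 92 → 122 → 25 → 86 → … (one orbit).
Decompose π into cycles: lengths [20, 20, 20, 20, 20, 20, 5, 5, 4, 4, 4, 1] (12 cycles, including the fixed point 0).
sign(π) = (−1)^{n − #cycles} = (−1)^{143−12} = (−1)^131 = -1.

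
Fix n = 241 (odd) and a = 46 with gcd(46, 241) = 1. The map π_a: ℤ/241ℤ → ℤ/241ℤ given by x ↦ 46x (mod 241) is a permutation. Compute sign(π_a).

Orbit of 122 under x↦46x: [122, 69, 41, 199, 237, 57, 212]… (length divides ord_241(46)).
Decompose π into cycles: lengths [240, 1] (2 cycles, including the fixed point 0).
Σ(ℓ_i−1) = 241−2 = 239; sign = (−1)^239 = -1.
Zolotarev: (46|241) = -1, matching the cycle-count sign.

-1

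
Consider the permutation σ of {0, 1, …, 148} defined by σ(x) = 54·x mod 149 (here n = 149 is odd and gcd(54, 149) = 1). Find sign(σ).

Trace 1: π^k(1) = [1, 54, 85, 120, 73, 68, 96] for k=0..6.
Cycle lengths of π_54 on ℤ/149ℤ: [74, 74, 1]; 3 cycles in total.
n − c = 149 − 3 = 146; sign = (−1)^146 = +1.

+1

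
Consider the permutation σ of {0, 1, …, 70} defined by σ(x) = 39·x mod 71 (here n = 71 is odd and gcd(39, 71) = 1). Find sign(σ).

Start at x=1: 1 → 39 → 30 → 34 → 48 → 26 → 20 → … (one orbit).
The orbit structure of x ↦ 39x mod 71: 6 orbits of sizes [14, 14, 14, 14, 14, 1].
71 − 6 = 65 transpositions; sign(π) = (−1)^65 = -1.

-1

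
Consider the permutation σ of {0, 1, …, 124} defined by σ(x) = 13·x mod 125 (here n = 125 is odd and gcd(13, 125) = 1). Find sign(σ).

-1

Trace 116: π^k(116) = [116, 8, 104, 102, 76, 113, 94] for k=0..6.
Cycle lengths of π_13 on ℤ/125ℤ: [100, 20, 4, 1]; 4 cycles in total.
Σ(ℓ_i−1) = 125−4 = 121; sign = (−1)^121 = -1.
Check: (13/125) = -1 by Zolotarev.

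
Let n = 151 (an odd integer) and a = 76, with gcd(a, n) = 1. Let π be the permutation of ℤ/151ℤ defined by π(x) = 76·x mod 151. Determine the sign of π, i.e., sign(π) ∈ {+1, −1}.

Trace 76: π^k(76) = [76, 38, 19, 85, 118, 59, 105] for k=0..6.
Cycle type of π: 15×10 + 1; total 11 cycles.
With 11 cycles on 151 points, sign = (−1)^{151−11} = +1.
Check: (76/151) = +1 by Zolotarev.

+1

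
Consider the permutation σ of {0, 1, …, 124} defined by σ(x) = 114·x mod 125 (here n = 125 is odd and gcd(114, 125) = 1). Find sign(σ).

+1

Orbit of 34 under x↦114x: [34, 1, 114, 121, 44, 16, 74]… (length divides ord_125(114)).
π_114 has 7 disjoint cycles with lengths [50, 50, 10, 10, 2, 2, 1] on {0,…,124}.
With 7 cycles on 125 points, sign = (−1)^{125−7} = +1.
The Jacobi symbol (114|125) = +1 (Zolotarev) agrees.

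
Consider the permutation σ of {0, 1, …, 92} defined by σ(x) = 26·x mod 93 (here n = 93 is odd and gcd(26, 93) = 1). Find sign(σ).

Start at x=67: 67 → 68 → 1 → 26 → 25 → 92 → 67 (one orbit).
Cycle type of π: 6×15 + 2 + 1; total 17 cycles.
sign(π) = (−1)^{n − #cycles} = (−1)^{93−17} = (−1)^76 = +1.
Check: (26/93) = +1 by Zolotarev.

+1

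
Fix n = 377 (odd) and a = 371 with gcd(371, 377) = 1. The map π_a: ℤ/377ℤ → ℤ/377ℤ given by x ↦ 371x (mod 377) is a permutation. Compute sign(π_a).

Orbit of 36 under x↦371x: [36, 161, 165, 141, 285, 175, 81]… (length divides ord_377(371)).
10 cycles of lengths [84, 84, 84, 84, 12, 7, 7, 7, 7, 1].
10 cycles on 377: each ℓ→(−1)^(ℓ−1), product (−1)^367 = -1.

-1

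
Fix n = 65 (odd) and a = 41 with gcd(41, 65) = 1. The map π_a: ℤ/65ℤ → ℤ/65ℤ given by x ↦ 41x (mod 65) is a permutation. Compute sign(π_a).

Orbit of 11 under x↦41x: [11, 61, 31, 36, 46, 1, 41]… (length divides ord_65(41)).
π_41 has 10 disjoint cycles with lengths [12, 12, 12, 12, 12, 1, 1, 1, 1, 1] on {0,…,64}.
Σ(ℓ_i−1) = 65−10 = 55; sign = (−1)^55 = -1.
Via Zolotarev, sign(π_{41}) = (41|65) = -1.

-1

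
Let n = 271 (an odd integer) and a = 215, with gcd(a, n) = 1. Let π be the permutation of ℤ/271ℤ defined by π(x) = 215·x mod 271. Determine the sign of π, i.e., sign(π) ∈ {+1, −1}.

-1

Start at x=65: 65 → 154 → 48 → 22 → 123 → 158 → 95 → … (one orbit).
π_215 has 2 disjoint cycles with lengths [270, 1] on {0,…,270}.
sign(π) = (−1)^{n − #cycles} = (−1)^{271−2} = (−1)^269 = -1.
The Jacobi symbol (215|271) = -1 (Zolotarev) agrees.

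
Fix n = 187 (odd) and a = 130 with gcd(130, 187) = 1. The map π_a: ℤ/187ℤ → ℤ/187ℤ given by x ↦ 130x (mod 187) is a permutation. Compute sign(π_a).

Trace 25: π^k(25) = [25, 71, 67, 108, 15, 80, 115] for k=0..6.
The orbit structure of x ↦ 130x mod 187: 6 orbits of sizes [80, 80, 16, 5, 5, 1].
187 − 6 = 181 transpositions; sign(π) = (−1)^181 = -1.
(130|187)_J = -1 (Zolotarev's lemma cross-check).

-1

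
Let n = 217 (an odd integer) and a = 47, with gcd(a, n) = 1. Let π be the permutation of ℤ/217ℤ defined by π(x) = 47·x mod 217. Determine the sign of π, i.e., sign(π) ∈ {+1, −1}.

Orbit of 39 under x↦47x: [39, 97, 2, 94, 78, 194, 4]… (length divides ord_217(47)).
Decompose π into cycles: lengths [30, 30, 30, 30, 30, 30, 6, 5, 5, 5, 5, 5, 5, 1] (14 cycles, including the fixed point 0).
sign(π) = (−1)^{n − #cycles} = (−1)^{217−14} = (−1)^203 = -1.

-1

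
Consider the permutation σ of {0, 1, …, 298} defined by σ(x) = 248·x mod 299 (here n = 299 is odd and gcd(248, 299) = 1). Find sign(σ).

Start at x=170: 170 → 1 → 248 → 209 → 105 → 27 → 118 → … (one orbit).
Cycle type of π: 11×26 + 1×13; total 39 cycles.
sign(π) = (−1)^{n − #cycles} = (−1)^{299−39} = (−1)^260 = +1.
Check: (248/299) = +1 by Zolotarev.

+1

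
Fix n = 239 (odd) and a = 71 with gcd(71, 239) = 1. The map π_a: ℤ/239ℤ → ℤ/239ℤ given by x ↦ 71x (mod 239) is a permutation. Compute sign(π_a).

Trace 6: π^k(6) = [6, 187, 132, 51, 36, 166, 75] for k=0..6.
Decompose π into cycles: lengths [17, 17, 17, 17, 17, 17, 17, 17, 17, 17, 17, 17, 17, 17, 1] (15 cycles, including the fixed point 0).
15 cycles on 239: each ℓ→(−1)^(ℓ−1), product (−1)^224 = +1.

+1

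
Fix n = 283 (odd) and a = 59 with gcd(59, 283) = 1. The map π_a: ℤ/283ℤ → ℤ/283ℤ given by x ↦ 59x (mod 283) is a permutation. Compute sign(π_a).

+1

Trace 228: π^k(228) = [228, 151, 136, 100, 240, 10, 24] for k=0..6.
Cycle lengths of π_59 on ℤ/283ℤ: [141, 141, 1]; 3 cycles in total.
n − c = 283 − 3 = 280; sign = (−1)^280 = +1.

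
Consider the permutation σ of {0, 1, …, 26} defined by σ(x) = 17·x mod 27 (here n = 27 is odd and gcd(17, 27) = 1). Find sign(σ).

-1

Orbit of 1 under x↦17x: [1, 17, 19, 26, 10, 8]… (length divides ord_27(17)).
Cycle lengths of π_17 on ℤ/27ℤ: [6, 6, 6, 2, 2, 2, 2, 1]; 8 cycles in total.
sign(π) = (−1)^{n − #cycles} = (−1)^{27−8} = (−1)^19 = -1.
The Jacobi symbol (17|27) = -1 (Zolotarev) agrees.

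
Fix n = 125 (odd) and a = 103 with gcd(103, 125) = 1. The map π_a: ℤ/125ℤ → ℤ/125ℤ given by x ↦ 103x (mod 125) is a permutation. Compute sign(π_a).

-1

Start at x=102: 102 → 6 → 118 → 29 → 112 → 36 → 83 → … (one orbit).
Cycle type of π: 100 + 20 + 4 + 1; total 4 cycles.
n − c = 125 − 4 = 121; sign = (−1)^121 = -1.
Check: (103/125) = -1 by Zolotarev.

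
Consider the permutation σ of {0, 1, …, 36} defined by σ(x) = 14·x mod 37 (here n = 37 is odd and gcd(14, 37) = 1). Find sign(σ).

Start at x=8: 8 → 1 → 14 → 11 → 6 → 10 → 29 → … (one orbit).
π_14 has 4 disjoint cycles with lengths [12, 12, 12, 1] on {0,…,36}.
n − c = 37 − 4 = 33; sign = (−1)^33 = -1.
Check: (14/37) = -1 by Zolotarev.

-1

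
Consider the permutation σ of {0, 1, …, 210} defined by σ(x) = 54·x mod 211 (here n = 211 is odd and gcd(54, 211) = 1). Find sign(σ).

+1

Trace 1: π^k(1) = [1, 54, 173, 58, 178, 117, 199] for k=0..6.
Decompose π into cycles: lengths [21, 21, 21, 21, 21, 21, 21, 21, 21, 21, 1] (11 cycles, including the fixed point 0).
n − c = 211 − 11 = 200; sign = (−1)^200 = +1.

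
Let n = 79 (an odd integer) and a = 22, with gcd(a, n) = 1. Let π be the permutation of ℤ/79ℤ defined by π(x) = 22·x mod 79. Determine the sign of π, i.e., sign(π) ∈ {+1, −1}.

+1

Start at x=18: 18 → 1 → 22 → 10 → 62 → 21 → 67 → … (one orbit).
π_22 has 7 disjoint cycles with lengths [13, 13, 13, 13, 13, 13, 1] on {0,…,78}.
sign(π) = (−1)^{n − #cycles} = (−1)^{79−7} = (−1)^72 = +1.
(22|79)_J = +1 (Zolotarev's lemma cross-check).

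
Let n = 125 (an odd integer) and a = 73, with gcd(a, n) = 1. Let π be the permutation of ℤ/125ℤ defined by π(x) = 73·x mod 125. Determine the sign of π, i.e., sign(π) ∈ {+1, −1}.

Trace 46: π^k(46) = [46, 108, 9, 32, 86, 28, 44] for k=0..6.
Decompose π into cycles: lengths [100, 20, 4, 1] (4 cycles, including the fixed point 0).
With 4 cycles on 125 points, sign = (−1)^{125−4} = -1.
Check: (73/125) = -1 by Zolotarev.

-1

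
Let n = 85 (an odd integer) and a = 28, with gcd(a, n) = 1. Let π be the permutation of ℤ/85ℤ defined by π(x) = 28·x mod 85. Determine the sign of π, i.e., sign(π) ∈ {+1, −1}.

Orbit of 28 under x↦28x: [28, 19, 22, 21, 78, 59, 37]… (length divides ord_85(28)).
Cycle lengths of π_28 on ℤ/85ℤ: [16, 16, 16, 16, 16, 4, 1]; 7 cycles in total.
n − c = 85 − 7 = 78; sign = (−1)^78 = +1.
Check: (28/85) = +1 by Zolotarev.

+1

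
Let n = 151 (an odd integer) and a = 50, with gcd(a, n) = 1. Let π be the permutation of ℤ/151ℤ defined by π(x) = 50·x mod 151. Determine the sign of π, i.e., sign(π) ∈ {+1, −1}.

Orbit of 98 under x↦50x: [98, 68, 78, 125, 59, 81, 124]… (length divides ord_151(50)).
Decompose π into cycles: lengths [25, 25, 25, 25, 25, 25, 1] (7 cycles, including the fixed point 0).
sign(π) = (−1)^{n − #cycles} = (−1)^{151−7} = (−1)^144 = +1.

+1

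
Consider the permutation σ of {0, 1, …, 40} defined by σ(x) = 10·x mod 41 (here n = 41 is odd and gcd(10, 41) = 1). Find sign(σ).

Trace 18: π^k(18) = [18, 16, 37, 1, 10] for k=0..4.
π_10 has 9 disjoint cycles with lengths [5, 5, 5, 5, 5, 5, 5, 5, 1] on {0,…,40}.
Σ(ℓ_i−1) = 41−9 = 32; sign = (−1)^32 = +1.

+1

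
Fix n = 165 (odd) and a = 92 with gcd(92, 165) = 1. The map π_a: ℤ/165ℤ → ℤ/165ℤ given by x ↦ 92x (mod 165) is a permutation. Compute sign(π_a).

+1

Orbit of 158 under x↦92x: [158, 16, 152, 124, 23, 136, 137]… (length divides ord_165(92)).
The orbit structure of x ↦ 92x mod 165: 15 orbits of sizes [20, 20, 20, 20, 20, 20, 10, 10, 5, 5, 4, 4, 4, 2, 1].
Σ(ℓ_i−1) = 165−15 = 150; sign = (−1)^150 = +1.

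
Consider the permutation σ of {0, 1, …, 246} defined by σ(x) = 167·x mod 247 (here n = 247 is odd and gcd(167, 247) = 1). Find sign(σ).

+1

Trace 98: π^k(98) = [98, 64, 67, 74, 8, 101, 71] for k=0..6.
The orbit structure of x ↦ 167x mod 247: 9 orbits of sizes [36, 36, 36, 36, 36, 36, 18, 12, 1].
9 cycles on 247: each ℓ→(−1)^(ℓ−1), product (−1)^238 = +1.
Check: (167/247) = +1 by Zolotarev.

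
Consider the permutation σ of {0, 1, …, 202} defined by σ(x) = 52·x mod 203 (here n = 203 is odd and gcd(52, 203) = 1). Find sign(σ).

-1

Start at x=132: 132 → 165 → 54 → 169 → 59 → 23 → 181 → … (one orbit).
Cycle lengths of π_52 on ℤ/203ℤ: [42, 42, 42, 42, 7, 7, 7, 7, 6, 1]; 10 cycles in total.
10 cycles on 203: each ℓ→(−1)^(ℓ−1), product (−1)^193 = -1.
The Jacobi symbol (52|203) = -1 (Zolotarev) agrees.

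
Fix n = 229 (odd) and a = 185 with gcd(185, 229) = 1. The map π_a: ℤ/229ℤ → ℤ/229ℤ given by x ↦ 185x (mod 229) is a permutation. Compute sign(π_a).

+1

Start at x=64: 64 → 161 → 15 → 27 → 186 → 60 → 108 → … (one orbit).
Decompose π into cycles: lengths [38, 38, 38, 38, 38, 38, 1] (7 cycles, including the fixed point 0).
With 7 cycles on 229 points, sign = (−1)^{229−7} = +1.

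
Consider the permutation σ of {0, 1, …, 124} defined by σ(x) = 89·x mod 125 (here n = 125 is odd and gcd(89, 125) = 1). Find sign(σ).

Trace 26: π^k(26) = [26, 64, 71, 69, 16, 49, 111] for k=0..6.
Decompose π into cycles: lengths [50, 50, 10, 10, 2, 2, 1] (7 cycles, including the fixed point 0).
With 7 cycles on 125 points, sign = (−1)^{125−7} = +1.
(89|125)_J = +1 (Zolotarev's lemma cross-check).

+1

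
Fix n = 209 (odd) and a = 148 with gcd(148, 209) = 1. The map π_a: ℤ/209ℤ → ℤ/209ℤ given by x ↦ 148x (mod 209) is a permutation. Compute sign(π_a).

-1

Start at x=82: 82 → 14 → 191 → 53 → 111 → 126 → 47 → … (one orbit).
Decompose π into cycles: lengths [90, 90, 18, 5, 5, 1] (6 cycles, including the fixed point 0).
209 − 6 = 203 transpositions; sign(π) = (−1)^203 = -1.
Check: (148/209) = -1 by Zolotarev.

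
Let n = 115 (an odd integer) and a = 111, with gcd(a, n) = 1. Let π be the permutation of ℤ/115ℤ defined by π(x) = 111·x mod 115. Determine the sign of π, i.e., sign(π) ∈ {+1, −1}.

Trace 96: π^k(96) = [96, 76, 41, 66, 81, 21, 31] for k=0..6.
The orbit structure of x ↦ 111x mod 115: 10 orbits of sizes [22, 22, 22, 22, 22, 1, 1, 1, 1, 1].
10 cycles on 115: each ℓ→(−1)^(ℓ−1), product (−1)^105 = -1.
Zolotarev: (111|115) = -1, matching the cycle-count sign.

-1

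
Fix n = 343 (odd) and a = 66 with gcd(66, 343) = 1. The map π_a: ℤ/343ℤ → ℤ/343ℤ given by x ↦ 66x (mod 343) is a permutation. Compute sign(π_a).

Trace 122: π^k(122) = [122, 163, 125, 18, 159, 204, 87] for k=0..6.
Cycle type of π: 294 + 42 + 6 + 1; total 4 cycles.
4 cycles on 343: each ℓ→(−1)^(ℓ−1), product (−1)^339 = -1.
Zolotarev: (66|343) = -1, matching the cycle-count sign.

-1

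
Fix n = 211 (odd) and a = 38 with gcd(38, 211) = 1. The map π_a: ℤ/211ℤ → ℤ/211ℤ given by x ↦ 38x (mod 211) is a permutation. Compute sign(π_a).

-1

Trace 210: π^k(210) = [210, 173, 33, 199, 177, 185, 67] for k=0..6.
The orbit structure of x ↦ 38x mod 211: 6 orbits of sizes [42, 42, 42, 42, 42, 1].
n − c = 211 − 6 = 205; sign = (−1)^205 = -1.
The Jacobi symbol (38|211) = -1 (Zolotarev) agrees.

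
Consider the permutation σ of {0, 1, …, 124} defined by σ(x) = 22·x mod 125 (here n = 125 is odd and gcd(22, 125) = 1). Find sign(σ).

Start at x=22: 22 → 109 → 23 → 6 → 7 → 29 → 13 → … (one orbit).
π_22 has 4 disjoint cycles with lengths [100, 20, 4, 1] on {0,…,124}.
sign(π) = (−1)^{n − #cycles} = (−1)^{125−4} = (−1)^121 = -1.
Via Zolotarev, sign(π_{22}) = (22|125) = -1.

-1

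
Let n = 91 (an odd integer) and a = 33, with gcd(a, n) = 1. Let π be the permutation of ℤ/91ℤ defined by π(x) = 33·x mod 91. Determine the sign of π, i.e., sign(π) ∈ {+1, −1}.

Orbit of 19 under x↦33x: [19, 81, 34, 30, 80, 1, 33]… (length divides ord_91(33)).
The orbit structure of x ↦ 33x mod 91: 9 orbits of sizes [12, 12, 12, 12, 12, 12, 12, 6, 1].
Σ(ℓ_i−1) = 91−9 = 82; sign = (−1)^82 = +1.
The Jacobi symbol (33|91) = +1 (Zolotarev) agrees.

+1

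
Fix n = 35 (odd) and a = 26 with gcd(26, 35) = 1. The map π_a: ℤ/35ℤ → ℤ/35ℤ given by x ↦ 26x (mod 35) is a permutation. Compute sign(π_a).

-1

Trace 26: π^k(26) = [26, 11, 6, 16, 31, 1] for k=0..5.
Cycle lengths of π_26 on ℤ/35ℤ: [6, 6, 6, 6, 6, 1, 1, 1, 1, 1]; 10 cycles in total.
sign(π) = (−1)^{n − #cycles} = (−1)^{35−10} = (−1)^25 = -1.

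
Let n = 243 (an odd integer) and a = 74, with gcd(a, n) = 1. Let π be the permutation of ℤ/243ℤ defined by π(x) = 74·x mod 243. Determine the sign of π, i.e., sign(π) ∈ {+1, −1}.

Orbit of 196 under x↦74x: [196, 167, 208, 83, 67, 98, 205]… (length divides ord_243(74)).
Cycle type of π: 162 + 54 + 18 + 6 + 2 + 1; total 6 cycles.
sign(π) = (−1)^{n − #cycles} = (−1)^{243−6} = (−1)^237 = -1.
Check: (74/243) = -1 by Zolotarev.

-1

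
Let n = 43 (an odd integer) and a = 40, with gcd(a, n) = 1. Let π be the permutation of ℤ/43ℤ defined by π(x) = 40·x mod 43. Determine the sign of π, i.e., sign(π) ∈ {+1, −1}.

+1

Trace 11: π^k(11) = [11, 10, 13, 4, 31, 36, 21] for k=0..6.
The orbit structure of x ↦ 40x mod 43: 3 orbits of sizes [21, 21, 1].
With 3 cycles on 43 points, sign = (−1)^{43−3} = +1.
The Jacobi symbol (40|43) = +1 (Zolotarev) agrees.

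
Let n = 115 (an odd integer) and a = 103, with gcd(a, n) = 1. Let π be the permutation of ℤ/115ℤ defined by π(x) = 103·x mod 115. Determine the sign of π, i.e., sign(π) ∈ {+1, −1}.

+1

Trace 17: π^k(17) = [17, 26, 33, 64, 37, 16, 38] for k=0..6.
Cycle type of π: 44×2 + 22 + 4 + 1; total 5 cycles.
sign(π) = (−1)^{n − #cycles} = (−1)^{115−5} = (−1)^110 = +1.
The Jacobi symbol (103|115) = +1 (Zolotarev) agrees.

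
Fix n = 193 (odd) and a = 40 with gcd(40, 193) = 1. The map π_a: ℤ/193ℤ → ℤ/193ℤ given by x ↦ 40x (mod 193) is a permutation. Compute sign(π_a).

-1

Start at x=12: 12 → 94 → 93 → 53 → 190 → 73 → 25 → … (one orbit).
π_40 has 2 disjoint cycles with lengths [192, 1] on {0,…,192}.
With 2 cycles on 193 points, sign = (−1)^{193−2} = -1.
(40|193)_J = -1 (Zolotarev's lemma cross-check).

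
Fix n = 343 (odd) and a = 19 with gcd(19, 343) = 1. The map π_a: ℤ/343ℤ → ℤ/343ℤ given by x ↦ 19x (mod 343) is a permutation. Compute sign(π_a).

Start at x=1: 1 → 19 → 18 → 342 → 324 → 325 → 1 (one orbit).
π_19 has 58 disjoint cycles with lengths [6, 6, 6, 6, 6, 6, 6, 6, 6, 6, 6, 6, 6, 6, 6, 6, 6, 6, 6, 6, 6, 6, 6, 6, 6, 6, 6, 6, 6, 6, 6, 6, 6, 6, 6, 6, 6, 6, 6, 6, 6, 6, 6, 6, 6, 6, 6, 6, 6, 6, 6, 6, 6, 6, 6, 6, 6, 1] on {0,…,342}.
Σ(ℓ_i−1) = 343−58 = 285; sign = (−1)^285 = -1.

-1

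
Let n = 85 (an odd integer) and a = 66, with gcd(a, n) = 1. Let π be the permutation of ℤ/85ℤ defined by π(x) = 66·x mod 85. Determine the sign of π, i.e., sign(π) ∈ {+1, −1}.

Orbit of 26 under x↦66x: [26, 16, 36, 81, 76, 1, 66]… (length divides ord_85(66)).
15 cycles of lengths [8, 8, 8, 8, 8, 8, 8, 8, 8, 8, 1, 1, 1, 1, 1].
85 − 15 = 70 transpositions; sign(π) = (−1)^70 = +1.
(66|85)_J = +1 (Zolotarev's lemma cross-check).

+1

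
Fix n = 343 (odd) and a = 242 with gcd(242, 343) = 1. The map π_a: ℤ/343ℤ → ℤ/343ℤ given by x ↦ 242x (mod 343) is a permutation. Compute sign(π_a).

+1

Trace 43: π^k(43) = [43, 116, 289, 309, 4, 282, 330] for k=0..6.
Cycle type of π: 147×2 + 21×2 + 3×2 + 1; total 7 cycles.
343 − 7 = 336 transpositions; sign(π) = (−1)^336 = +1.
(242|343)_J = +1 (Zolotarev's lemma cross-check).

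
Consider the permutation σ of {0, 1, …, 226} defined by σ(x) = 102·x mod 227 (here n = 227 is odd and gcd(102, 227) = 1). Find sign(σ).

Start at x=141: 141 → 81 → 90 → 100 → 212 → 59 → 116 → … (one orbit).
π_102 has 3 disjoint cycles with lengths [113, 113, 1] on {0,…,226}.
3 cycles on 227: each ℓ→(−1)^(ℓ−1), product (−1)^224 = +1.
Via Zolotarev, sign(π_{102}) = (102|227) = +1.

+1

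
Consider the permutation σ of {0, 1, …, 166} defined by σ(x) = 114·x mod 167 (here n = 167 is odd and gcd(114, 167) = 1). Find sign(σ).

+1

Trace 36: π^k(36) = [36, 96, 89, 126, 2, 61, 107] for k=0..6.
3 cycles of lengths [83, 83, 1].
With 3 cycles on 167 points, sign = (−1)^{167−3} = +1.
Zolotarev: (114|167) = +1, matching the cycle-count sign.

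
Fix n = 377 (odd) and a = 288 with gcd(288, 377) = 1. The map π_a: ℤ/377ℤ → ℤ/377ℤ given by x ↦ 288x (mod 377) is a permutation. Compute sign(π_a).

+1

Start at x=376: 376 → 89 → 373 → 356 → 361 → 293 → 313 → … (one orbit).
π_288 has 7 disjoint cycles with lengths [84, 84, 84, 84, 28, 12, 1] on {0,…,376}.
377 − 7 = 370 transpositions; sign(π) = (−1)^370 = +1.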